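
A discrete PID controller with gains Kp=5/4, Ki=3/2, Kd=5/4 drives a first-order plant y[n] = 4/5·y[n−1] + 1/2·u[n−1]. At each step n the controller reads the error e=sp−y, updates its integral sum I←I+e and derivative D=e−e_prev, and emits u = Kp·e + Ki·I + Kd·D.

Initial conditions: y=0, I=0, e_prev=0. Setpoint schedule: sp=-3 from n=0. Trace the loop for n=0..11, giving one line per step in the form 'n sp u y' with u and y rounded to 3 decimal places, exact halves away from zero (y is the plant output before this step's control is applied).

(exact arithmetic carried between steps; '≈' marks a value shown rounded to 6 d.p. or computed from one; I and e_prev carry over from the previous line; the table rounds u and y to 3 d.p., halves away from zero)
n=0: y=0, sp=-3, e=sp−y=-3; I=-3, D=e−e_prev=-3; u=5/4·(-3)+3/2·(-3)+5/4·(-3)=-12; next y=4/5·0+1/2·(-12)=-6
n=1: y=-6, sp=-3, e=sp−y=3; I=0, D=e−e_prev=6; u=5/4·3+3/2·0+5/4·6=11.25; next y=4/5·(-6)+1/2·11.25=0.825
n=2: y=0.825, sp=-3, e=sp−y=-3.825; I=-3.825, D=e−e_prev=-6.825; u=5/4·(-3.825)+3/2·(-3.825)+5/4·(-6.825)=-19.05; next y=4/5·0.825+1/2·(-19.05)=-8.865
n=3: y=-8.865, sp=-3, e=sp−y=5.865; I=2.04, D=e−e_prev=9.69; u=5/4·5.865+3/2·2.04+5/4·9.69=22.50375; next y=4/5·(-8.865)+1/2·22.50375=4.159875
n=4: y=4.159875, sp=-3, e=sp−y=-7.159875; I=-5.119875, D=e−e_prev=-13.024875; u=5/4·(-7.159875)+3/2·(-5.119875)+5/4·(-13.024875)=-32.91075; next y=4/5·4.159875+1/2·(-32.91075)=-13.127475
n=5: y=-13.127475, sp=-3, e=sp−y=10.127475; I=5.0076, D=e−e_prev=17.28735; u=5/4·10.127475+3/2·5.0076+5/4·17.28735≈41.779931; next y=4/5·(-13.127475)+1/2·41.779931≈10.387986
n=6: y≈10.387986, sp=-3, e=sp−y≈-13.387986; I≈-8.380386, D=e−e_prev≈-23.515461; u=5/4·(-13.387986)+3/2·(-8.380386)+5/4·(-23.515461)≈-58.699886; next y=4/5·10.387986+1/2·(-58.699886)≈-21.039555
n=7: y≈-21.039555, sp=-3, e=sp−y≈18.039555; I≈9.659169, D=e−e_prev≈31.427540; u=5/4·18.039555+3/2·9.659169+5/4·31.427540≈76.322622; next y=4/5·(-21.039555)+1/2·76.322622≈21.329667
n=8: y≈21.329667, sp=-3, e=sp−y≈-24.329667; I≈-14.670498, D=e−e_prev≈-42.369222; u=5/4·(-24.329667)+3/2·(-14.670498)+5/4·(-42.369222)≈-105.379359; next y=4/5·21.329667+1/2·(-105.379359)≈-35.625946
n=9: y≈-35.625946, sp=-3, e=sp−y≈32.625946; I≈17.955447, D=e−e_prev≈56.955613; u=5/4·32.625946+3/2·17.955447+5/4·56.955613≈138.910119; next y=4/5·(-35.625946)+1/2·138.910119≈40.954303
n=10: y≈40.954303, sp=-3, e=sp−y≈-43.954303; I≈-25.998856, D=e−e_prev≈-76.580249; u=5/4·(-43.954303)+3/2·(-25.998856)+5/4·(-76.580249)≈-189.666474; next y=4/5·40.954303+1/2·(-189.666474)≈-62.069794
n=11: y≈-62.069794, sp=-3, e=sp−y≈59.069794; I≈33.070939, D=e−e_prev≈103.024098; u=5/4·59.069794+3/2·33.070939+5/4·103.024098≈252.223773; next y=4/5·(-62.069794)+1/2·252.223773≈76.456051

0 -3 -12.000 0.000
1 -3 11.250 -6.000
2 -3 -19.050 0.825
3 -3 22.504 -8.865
4 -3 -32.911 4.160
5 -3 41.780 -13.127
6 -3 -58.700 10.388
7 -3 76.323 -21.040
8 -3 -105.379 21.330
9 -3 138.910 -35.626
10 -3 -189.666 40.954
11 -3 252.224 -62.070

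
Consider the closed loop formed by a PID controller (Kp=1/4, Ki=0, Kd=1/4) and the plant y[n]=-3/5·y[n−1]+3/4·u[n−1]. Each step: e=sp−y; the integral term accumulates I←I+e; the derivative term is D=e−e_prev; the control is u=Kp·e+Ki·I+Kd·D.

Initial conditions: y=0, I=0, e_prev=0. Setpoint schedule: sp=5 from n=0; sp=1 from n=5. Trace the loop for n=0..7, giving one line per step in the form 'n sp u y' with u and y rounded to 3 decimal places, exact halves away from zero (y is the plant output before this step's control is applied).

(exact arithmetic carried between steps; '≈' marks a value shown rounded to 6 d.p. or computed from one; I and e_prev carry over from the previous line; the table rounds u and y to 3 d.p., halves away from zero)
n=0: y=0, sp=5, e=sp−y=5; I=5, D=e−e_prev=5; u=1/4·5+0·5+1/4·5=2.5; next y=-3/5·0+3/4·2.5=1.875
n=1: y=1.875, sp=5, e=sp−y=3.125; I=8.125, D=e−e_prev=-1.875; u=1/4·3.125+0·8.125+1/4·(-1.875)=0.3125; next y=-3/5·1.875+3/4·0.3125=-0.890625
n=2: y=-0.890625, sp=5, e=sp−y=5.890625; I=14.015625, D=e−e_prev=2.765625; u=1/4·5.890625+0·14.015625+1/4·2.765625≈2.164063; next y=-3/5·(-0.890625)+3/4·2.164063≈2.157422
n=3: y≈2.157422, sp=5, e=sp−y≈2.842578; I≈16.858203, D=e−e_prev≈-3.048047; u=1/4·2.842578+0·16.858203+1/4·(-3.048047)≈-0.051367; next y=-3/5·2.157422+3/4·(-0.051367)≈-1.332979
n=4: y≈-1.332979, sp=5, e=sp−y≈6.332979; I≈23.191182, D=e−e_prev≈3.490400; u=1/4·6.332979+0·23.191182+1/4·3.490400≈2.455845; next y=-3/5·(-1.332979)+3/4·2.455845≈2.641671
n=5: y≈2.641671, sp=1, e=sp−y≈-1.641671; I≈21.549511, D=e−e_prev≈-7.974649; u=1/4·(-1.641671)+0·21.549511+1/4·(-7.974649)≈-2.404080; next y=-3/5·2.641671+3/4·(-2.404080)≈-3.388062
n=6: y≈-3.388062, sp=1, e=sp−y≈4.388062; I≈25.937573, D=e−e_prev≈6.029733; u=1/4·4.388062+0·25.937573+1/4·6.029733≈2.604449; next y=-3/5·(-3.388062)+3/4·2.604449≈3.986174
n=7: y≈3.986174, sp=1, e=sp−y≈-2.986174; I≈22.951399, D=e−e_prev≈-7.374236; u=1/4·(-2.986174)+0·22.951399+1/4·(-7.374236)≈-2.590103; next y=-3/5·3.986174+3/4·(-2.590103)≈-4.334281

0 5 2.500 0.000
1 5 0.313 1.875
2 5 2.164 -0.891
3 5 -0.051 2.157
4 5 2.456 -1.333
5 1 -2.404 2.642
6 1 2.604 -3.388
7 1 -2.590 3.986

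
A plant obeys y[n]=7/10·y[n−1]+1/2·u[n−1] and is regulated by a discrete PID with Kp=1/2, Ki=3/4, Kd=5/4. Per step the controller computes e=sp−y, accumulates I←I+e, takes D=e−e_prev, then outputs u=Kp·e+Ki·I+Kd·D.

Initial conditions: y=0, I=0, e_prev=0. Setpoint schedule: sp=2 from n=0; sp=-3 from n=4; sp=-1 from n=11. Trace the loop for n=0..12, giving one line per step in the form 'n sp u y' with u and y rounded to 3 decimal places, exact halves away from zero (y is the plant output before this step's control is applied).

(exact arithmetic carried between steps; '≈' marks a value shown rounded to 6 d.p. or computed from one; I and e_prev carry over from the previous line; the table rounds u and y to 3 d.p., halves away from zero)
n=0: y=0, sp=2, e=sp−y=2; I=2, D=e−e_prev=2; u=1/2·2+3/4·2+5/4·2=5; next y=7/10·0+1/2·5=2.5
n=1: y=2.5, sp=2, e=sp−y=-0.5; I=1.5, D=e−e_prev=-2.5; u=1/2·(-0.5)+3/4·1.5+5/4·(-2.5)=-2.25; next y=7/10·2.5+1/2·(-2.25)=0.625
n=2: y=0.625, sp=2, e=sp−y=1.375; I=2.875, D=e−e_prev=1.875; u=1/2·1.375+3/4·2.875+5/4·1.875=5.1875; next y=7/10·0.625+1/2·5.1875=3.03125
n=3: y=3.03125, sp=2, e=sp−y=-1.03125; I=1.84375, D=e−e_prev=-2.40625; u=1/2·(-1.03125)+3/4·1.84375+5/4·(-2.40625)=-2.140625; next y=7/10·3.03125+1/2·(-2.140625)≈1.051563
n=4: y≈1.051563, sp=-3, e=sp−y≈-4.051563; I≈-2.207813, D=e−e_prev≈-3.020313; u=1/2·(-4.051563)+3/4·(-2.207813)+5/4·(-3.020313)≈-7.457031; next y=7/10·1.051563+1/2·(-7.457031)≈-2.992422
n=5: y≈-2.992422, sp=-3, e=sp−y≈-0.007578; I≈-2.215391, D=e−e_prev≈4.043984; u=1/2·(-0.007578)+3/4·(-2.215391)+5/4·4.043984≈3.389648; next y=7/10·(-2.992422)+1/2·3.389648≈-0.399871
n=6: y≈-0.399871, sp=-3, e=sp−y≈-2.600129; I≈-4.815520, D=e−e_prev≈-2.592551; u=1/2·(-2.600129)+3/4·(-4.815520)+5/4·(-2.592551)≈-8.152393; next y=7/10·(-0.399871)+1/2·(-8.152393)≈-4.356106
n=7: y≈-4.356106, sp=-3, e=sp−y≈1.356106; I≈-3.459413, D=e−e_prev≈3.956235; u=1/2·1.356106+3/4·(-3.459413)+5/4·3.956235≈3.028787; next y=7/10·(-4.356106)+1/2·3.028787≈-1.534881
n=8: y≈-1.534881, sp=-3, e=sp−y≈-1.465119; I≈-4.924533, D=e−e_prev≈-2.821225; u=1/2·(-1.465119)+3/4·(-4.924533)+5/4·(-2.821225)≈-7.952490; next y=7/10·(-1.534881)+1/2·(-7.952490)≈-5.050662
n=9: y≈-5.050662, sp=-3, e=sp−y≈2.050662; I≈-2.873871, D=e−e_prev≈3.515781; u=1/2·2.050662+3/4·(-2.873871)+5/4·3.515781≈3.264654; next y=7/10·(-5.050662)+1/2·3.264654≈-1.903136
n=10: y≈-1.903136, sp=-3, e=sp−y≈-1.096864; I≈-3.970734, D=e−e_prev≈-3.147526; u=1/2·(-1.096864)+3/4·(-3.970734)+5/4·(-3.147526)≈-7.460890; next y=7/10·(-1.903136)+1/2·(-7.460890)≈-5.062640
n=11: y≈-5.062640, sp=-1, e=sp−y≈4.062640; I≈0.091906, D=e−e_prev≈5.159504; u=1/2·4.062640+3/4·0.091906+5/4·5.159504≈8.549629; next y=7/10·(-5.062640)+1/2·8.549629≈0.730967
n=12: y≈0.730967, sp=-1, e=sp−y≈-1.730967; I≈-1.639061, D=e−e_prev≈-5.793607; u=1/2·(-1.730967)+3/4·(-1.639061)+5/4·(-5.793607)≈-9.336787; next y=7/10·0.730967+1/2·(-9.336787)≈-4.156717

0 2 5.000 0.000
1 2 -2.250 2.500
2 2 5.188 0.625
3 2 -2.141 3.031
4 -3 -7.457 1.052
5 -3 3.390 -2.992
6 -3 -8.152 -0.400
7 -3 3.029 -4.356
8 -3 -7.952 -1.535
9 -3 3.265 -5.051
10 -3 -7.461 -1.903
11 -1 8.550 -5.063
12 -1 -9.337 0.731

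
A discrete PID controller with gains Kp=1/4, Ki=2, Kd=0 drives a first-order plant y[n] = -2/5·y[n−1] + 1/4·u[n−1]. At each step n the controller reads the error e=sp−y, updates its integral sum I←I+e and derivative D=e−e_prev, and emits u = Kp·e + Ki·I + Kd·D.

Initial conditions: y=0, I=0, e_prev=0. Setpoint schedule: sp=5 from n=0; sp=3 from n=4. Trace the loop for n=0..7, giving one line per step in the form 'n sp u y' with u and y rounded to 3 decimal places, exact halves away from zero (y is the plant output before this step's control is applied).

0 5 11.250 0.000
1 5 14.922 2.813
2 5 19.763 2.605
3 5 21.642 3.898
4 3 19.452 3.851
5 3 18.939 3.322
6 3 18.107 3.406
7 3 17.838 3.164

(exact arithmetic carried between steps; '≈' marks a value shown rounded to 6 d.p. or computed from one; I and e_prev carry over from the previous line; the table rounds u and y to 3 d.p., halves away from zero)
n=0: y=0, sp=5, e=sp−y=5; I=5, D=e−e_prev=5; u=1/4·5+2·5+0·5=11.25; next y=-2/5·0+1/4·11.25=2.8125
n=1: y=2.8125, sp=5, e=sp−y=2.1875; I=7.1875, D=e−e_prev=-2.8125; u=1/4·2.1875+2·7.1875+0·(-2.8125)=14.921875; next y=-2/5·2.8125+1/4·14.921875≈2.605469
n=2: y≈2.605469, sp=5, e=sp−y≈2.394531; I≈9.582031, D=e−e_prev≈0.207031; u=1/4·2.394531+2·9.582031+0·0.207031≈19.762695; next y=-2/5·2.605469+1/4·19.762695≈3.898486
n=3: y≈3.898486, sp=5, e=sp−y≈1.101514; I≈10.683545, D=e−e_prev≈-1.293018; u=1/4·1.101514+2·10.683545+0·(-1.293018)≈21.642468; next y=-2/5·3.898486+1/4·21.642468≈3.851223
n=4: y≈3.851223, sp=3, e=sp−y≈-0.851223; I≈9.832322, D=e−e_prev≈-1.952736; u=1/4·(-0.851223)+2·9.832322+0·(-1.952736)≈19.451839; next y=-2/5·3.851223+1/4·19.451839≈3.322471
n=5: y≈3.322471, sp=3, e=sp−y≈-0.322471; I≈9.509852, D=e−e_prev≈0.528752; u=1/4·(-0.322471)+2·9.509852+0·0.528752≈18.939086; next y=-2/5·3.322471+1/4·18.939086≈3.405783
n=6: y≈3.405783, sp=3, e=sp−y≈-0.405783; I≈9.104069, D=e−e_prev≈-0.083312; u=1/4·(-0.405783)+2·9.104069+0·(-0.083312)≈18.106691; next y=-2/5·3.405783+1/4·18.106691≈3.164360
n=7: y≈3.164360, sp=3, e=sp−y≈-0.164360; I≈8.939709, D=e−e_prev≈0.241423; u=1/4·(-0.164360)+2·8.939709+0·0.241423≈17.838328; next y=-2/5·3.164360+1/4·17.838328≈3.193838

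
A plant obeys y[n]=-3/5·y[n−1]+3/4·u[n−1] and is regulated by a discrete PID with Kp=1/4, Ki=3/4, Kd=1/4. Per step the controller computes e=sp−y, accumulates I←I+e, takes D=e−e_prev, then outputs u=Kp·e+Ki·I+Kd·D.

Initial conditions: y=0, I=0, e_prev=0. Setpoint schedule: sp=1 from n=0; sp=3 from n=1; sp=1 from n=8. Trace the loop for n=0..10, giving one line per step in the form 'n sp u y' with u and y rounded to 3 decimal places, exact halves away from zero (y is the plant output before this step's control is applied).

(exact arithmetic carried between steps; '≈' marks a value shown rounded to 6 d.p. or computed from one; I and e_prev carry over from the previous line; the table rounds u and y to 3 d.p., halves away from zero)
n=0: y=0, sp=1, e=sp−y=1; I=1, D=e−e_prev=1; u=1/4·1+3/4·1+1/4·1=1.25; next y=-3/5·0+3/4·1.25=0.9375
n=1: y=0.9375, sp=3, e=sp−y=2.0625; I=3.0625, D=e−e_prev=1.0625; u=1/4·2.0625+3/4·3.0625+1/4·1.0625=3.078125; next y=-3/5·0.9375+3/4·3.078125≈1.746094
n=2: y≈1.746094, sp=3, e=sp−y≈1.253906; I≈4.316406, D=e−e_prev≈-0.808594; u=1/4·1.253906+3/4·4.316406+1/4·(-0.808594)≈3.348633; next y=-3/5·1.746094+3/4·3.348633≈1.463818
n=3: y≈1.463818, sp=3, e=sp−y≈1.536182; I≈5.852588, D=e−e_prev≈0.282275; u=1/4·1.536182+3/4·5.852588+1/4·0.282275≈4.844055; next y=-3/5·1.463818+3/4·4.844055≈2.754750
n=4: y≈2.754750, sp=3, e=sp−y≈0.245250; I≈6.097838, D=e−e_prev≈-1.290932; u=1/4·0.245250+3/4·6.097838+1/4·(-1.290932)≈4.311958; next y=-3/5·2.754750+3/4·4.311958≈1.581118
n=5: y≈1.581118, sp=3, e=sp−y≈1.418882; I≈7.516720, D=e−e_prev≈1.173632; u=1/4·1.418882+3/4·7.516720+1/4·1.173632≈6.285668; next y=-3/5·1.581118+3/4·6.285668≈3.765580
n=6: y≈3.765580, sp=3, e=sp−y≈-0.765580; I≈6.751139, D=e−e_prev≈-2.184463; u=1/4·(-0.765580)+3/4·6.751139+1/4·(-2.184463)≈4.325844; next y=-3/5·3.765580+3/4·4.325844≈0.985034
n=7: y≈0.985034, sp=3, e=sp−y≈2.014966; I≈8.766105, D=e−e_prev≈2.780546; u=1/4·2.014966+3/4·8.766105+1/4·2.780546≈7.773456; next y=-3/5·0.985034+3/4·7.773456≈5.239072
n=8: y≈5.239072, sp=1, e=sp−y≈-4.239072; I≈4.527033, D=e−e_prev≈-6.254037; u=1/4·(-4.239072)+3/4·4.527033+1/4·(-6.254037)≈0.771998; next y=-3/5·5.239072+3/4·0.771998≈-2.564445
n=9: y≈-2.564445, sp=1, e=sp−y≈3.564445; I≈8.091478, D=e−e_prev≈7.803517; u=1/4·3.564445+3/4·8.091478+1/4·7.803517≈8.910599; next y=-3/5·(-2.564445)+3/4·8.910599≈8.221616
n=10: y≈8.221616, sp=1, e=sp−y≈-7.221616; I≈0.869862, D=e−e_prev≈-10.786061; u=1/4·(-7.221616)+3/4·0.869862+1/4·(-10.786061)≈-3.849523; next y=-3/5·8.221616+3/4·(-3.849523)≈-7.820112

0 1 1.250 0.000
1 3 3.078 0.938
2 3 3.349 1.746
3 3 4.844 1.464
4 3 4.312 2.755
5 3 6.286 1.581
6 3 4.326 3.766
7 3 7.773 0.985
8 1 0.772 5.239
9 1 8.911 -2.564
10 1 -3.850 8.222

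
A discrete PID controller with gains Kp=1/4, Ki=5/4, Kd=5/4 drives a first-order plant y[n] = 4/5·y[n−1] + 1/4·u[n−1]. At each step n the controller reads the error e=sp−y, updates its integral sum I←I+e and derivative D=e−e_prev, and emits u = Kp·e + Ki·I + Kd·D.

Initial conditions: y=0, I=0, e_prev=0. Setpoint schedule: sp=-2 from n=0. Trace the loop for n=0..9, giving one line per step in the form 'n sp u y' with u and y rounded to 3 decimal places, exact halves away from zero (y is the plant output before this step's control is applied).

(exact arithmetic carried between steps; '≈' marks a value shown rounded to 6 d.p. or computed from one; I and e_prev carry over from the previous line; the table rounds u and y to 3 d.p., halves away from zero)
n=0: y=0, sp=-2, e=sp−y=-2; I=-2, D=e−e_prev=-2; u=1/4·(-2)+5/4·(-2)+5/4·(-2)=-5.5; next y=4/5·0+1/4·(-5.5)=-1.375
n=1: y=-1.375, sp=-2, e=sp−y=-0.625; I=-2.625, D=e−e_prev=1.375; u=1/4·(-0.625)+5/4·(-2.625)+5/4·1.375=-1.71875; next y=4/5·(-1.375)+1/4·(-1.71875)≈-1.529688
n=2: y≈-1.529688, sp=-2, e=sp−y≈-0.470313; I≈-3.095313, D=e−e_prev≈0.154688; u=1/4·(-0.470313)+5/4·(-3.095313)+5/4·0.154688≈-3.793359; next y=4/5·(-1.529688)+1/4·(-3.793359)≈-2.172090
n=3: y≈-2.172090, sp=-2, e=sp−y≈0.172090; I≈-2.923223, D=e−e_prev≈0.642402; u=1/4·0.172090+5/4·(-2.923223)+5/4·0.642402≈-2.808003; next y=4/5·(-2.172090)+1/4·(-2.808003)≈-2.439673
n=4: y≈-2.439673, sp=-2, e=sp−y≈0.439673; I≈-2.483550, D=e−e_prev≈0.267583; u=1/4·0.439673+5/4·(-2.483550)+5/4·0.267583≈-2.660041; next y=4/5·(-2.439673)+1/4·(-2.660041)≈-2.616748
n=5: y≈-2.616748, sp=-2, e=sp−y≈0.616748; I≈-1.866802, D=e−e_prev≈0.177076; u=1/4·0.616748+5/4·(-1.866802)+5/4·0.177076≈-1.957970; next y=4/5·(-2.616748)+1/4·(-1.957970)≈-2.582891
n=6: y≈-2.582891, sp=-2, e=sp−y≈0.582891; I≈-1.283910, D=e−e_prev≈-0.033857; u=1/4·0.582891+5/4·(-1.283910)+5/4·(-0.033857)≈-1.501487; next y=4/5·(-2.582891)+1/4·(-1.501487)≈-2.441685
n=7: y≈-2.441685, sp=-2, e=sp−y≈0.441685; I≈-0.842226, D=e−e_prev≈-0.141207; u=1/4·0.441685+5/4·(-0.842226)+5/4·(-0.141207)≈-1.118869; next y=4/5·(-2.441685)+1/4·(-1.118869)≈-2.233065
n=8: y≈-2.233065, sp=-2, e=sp−y≈0.233065; I≈-0.609161, D=e−e_prev≈-0.208620; u=1/4·0.233065+5/4·(-0.609161)+5/4·(-0.208620)≈-0.963959; next y=4/5·(-2.233065)+1/4·(-0.963959)≈-2.027442
n=9: y≈-2.027442, sp=-2, e=sp−y≈0.027442; I≈-0.581719, D=e−e_prev≈-0.205623; u=1/4·0.027442+5/4·(-0.581719)+5/4·(-0.205623)≈-0.977317; next y=4/5·(-2.027442)+1/4·(-0.977317)≈-1.866283

0 -2 -5.500 0.000
1 -2 -1.719 -1.375
2 -2 -3.793 -1.530
3 -2 -2.808 -2.172
4 -2 -2.660 -2.440
5 -2 -1.958 -2.617
6 -2 -1.501 -2.583
7 -2 -1.119 -2.442
8 -2 -0.964 -2.233
9 -2 -0.977 -2.027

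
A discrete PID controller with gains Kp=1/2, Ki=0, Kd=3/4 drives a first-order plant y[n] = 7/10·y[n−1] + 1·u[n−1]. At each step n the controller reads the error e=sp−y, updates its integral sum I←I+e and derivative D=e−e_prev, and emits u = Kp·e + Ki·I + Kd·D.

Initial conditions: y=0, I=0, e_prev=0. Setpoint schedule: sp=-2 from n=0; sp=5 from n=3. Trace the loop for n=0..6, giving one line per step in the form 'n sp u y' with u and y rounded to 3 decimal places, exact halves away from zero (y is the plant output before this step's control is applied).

0 -2 -2.500 0.000
1 -2 2.125 -2.500
2 -2 -3.344 0.375
3 5 11.883 -3.081
4 5 -11.968 9.726
5 5 16.245 -5.160
6 5 -17.161 12.633

(exact arithmetic carried between steps; '≈' marks a value shown rounded to 6 d.p. or computed from one; I and e_prev carry over from the previous line; the table rounds u and y to 3 d.p., halves away from zero)
n=0: y=0, sp=-2, e=sp−y=-2; I=-2, D=e−e_prev=-2; u=1/2·(-2)+0·(-2)+3/4·(-2)=-2.5; next y=7/10·0+1·(-2.5)=-2.5
n=1: y=-2.5, sp=-2, e=sp−y=0.5; I=-1.5, D=e−e_prev=2.5; u=1/2·0.5+0·(-1.5)+3/4·2.5=2.125; next y=7/10·(-2.5)+1·2.125=0.375
n=2: y=0.375, sp=-2, e=sp−y=-2.375; I=-3.875, D=e−e_prev=-2.875; u=1/2·(-2.375)+0·(-3.875)+3/4·(-2.875)=-3.34375; next y=7/10·0.375+1·(-3.34375)=-3.08125
n=3: y=-3.08125, sp=5, e=sp−y=8.08125; I=4.20625, D=e−e_prev=10.45625; u=1/2·8.08125+0·4.20625+3/4·10.45625≈11.882813; next y=7/10·(-3.08125)+1·11.882813≈9.725938
n=4: y≈9.725938, sp=5, e=sp−y≈-4.725938; I≈-0.519688, D=e−e_prev≈-12.807188; u=1/2·(-4.725938)+0·(-0.519688)+3/4·(-12.807188)≈-11.968359; next y=7/10·9.725938+1·(-11.968359)≈-5.160203
n=5: y≈-5.160203, sp=5, e=sp−y≈10.160203; I≈9.640516, D=e−e_prev≈14.886141; u=1/2·10.160203+0·9.640516+3/4·14.886141≈16.244707; next y=7/10·(-5.160203)+1·16.244707≈12.632565
n=6: y≈12.632565, sp=5, e=sp−y≈-7.632565; I≈2.007951, D=e−e_prev≈-17.792768; u=1/2·(-7.632565)+0·2.007951+3/4·(-17.792768)≈-17.160858; next y=7/10·12.632565+1·(-17.160858)≈-8.318063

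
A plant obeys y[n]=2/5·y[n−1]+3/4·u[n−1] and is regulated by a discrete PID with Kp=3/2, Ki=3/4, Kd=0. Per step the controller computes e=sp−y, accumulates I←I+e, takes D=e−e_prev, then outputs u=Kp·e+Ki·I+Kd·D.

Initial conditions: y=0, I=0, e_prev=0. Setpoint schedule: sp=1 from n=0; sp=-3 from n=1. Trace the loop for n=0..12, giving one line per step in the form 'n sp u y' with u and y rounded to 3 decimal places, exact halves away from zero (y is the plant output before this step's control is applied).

(exact arithmetic carried between steps; '≈' marks a value shown rounded to 6 d.p. or computed from one; I and e_prev carry over from the previous line; the table rounds u and y to 3 d.p., halves away from zero)
n=0: y=0, sp=1, e=sp−y=1; I=1, D=e−e_prev=1; u=3/2·1+3/4·1+0·1=2.25; next y=2/5·0+3/4·2.25=1.6875
n=1: y=1.6875, sp=-3, e=sp−y=-4.6875; I=-3.6875, D=e−e_prev=-5.6875; u=3/2·(-4.6875)+3/4·(-3.6875)+0·(-5.6875)=-9.796875; next y=2/5·1.6875+3/4·(-9.796875)≈-6.672656
n=2: y≈-6.672656, sp=-3, e=sp−y≈3.672656; I≈-0.014844, D=e−e_prev≈8.360156; u=3/2·3.672656+3/4·(-0.014844)+0·8.360156≈5.497852; next y=2/5·(-6.672656)+3/4·5.497852≈1.454326
n=3: y≈1.454326, sp=-3, e=sp−y≈-4.454326; I≈-4.469170, D=e−e_prev≈-8.126982; u=3/2·(-4.454326)+3/4·(-4.469170)+0·(-8.126982)≈-10.033367; next y=2/5·1.454326+3/4·(-10.033367)≈-6.943295
n=4: y≈-6.943295, sp=-3, e=sp−y≈3.943295; I≈-0.525875, D=e−e_prev≈8.397621; u=3/2·3.943295+3/4·(-0.525875)+0·8.397621≈5.520535; next y=2/5·(-6.943295)+3/4·5.520535≈1.363084
n=5: y≈1.363084, sp=-3, e=sp−y≈-4.363084; I≈-4.888959, D=e−e_prev≈-8.306378; u=3/2·(-4.363084)+3/4·(-4.888959)+0·(-8.306378)≈-10.211345; next y=2/5·1.363084+3/4·(-10.211345)≈-7.113275
n=6: y≈-7.113275, sp=-3, e=sp−y≈4.113275; I≈-0.775684, D=e−e_prev≈8.476359; u=3/2·4.113275+3/4·(-0.775684)+0·8.476359≈5.588150; next y=2/5·(-7.113275)+3/4·5.588150≈1.345802
n=7: y≈1.345802, sp=-3, e=sp−y≈-4.345802; I≈-5.121486, D=e−e_prev≈-8.459077; u=3/2·(-4.345802)+3/4·(-5.121486)+0·(-8.459077)≈-10.359818; next y=2/5·1.345802+3/4·(-10.359818)≈-7.231543
n=8: y≈-7.231543, sp=-3, e=sp−y≈4.231543; I≈-0.889944, D=e−e_prev≈8.577345; u=3/2·4.231543+3/4·(-0.889944)+0·8.577345≈5.679856; next y=2/5·(-7.231543)+3/4·5.679856≈1.367275
n=9: y≈1.367275, sp=-3, e=sp−y≈-4.367275; I≈-5.257219, D=e−e_prev≈-8.598818; u=3/2·(-4.367275)+3/4·(-5.257219)+0·(-8.598818)≈-10.493827; next y=2/5·1.367275+3/4·(-10.493827)≈-7.323460
n=10: y≈-7.323460, sp=-3, e=sp−y≈4.323460; I≈-0.933759, D=e−e_prev≈8.690735; u=3/2·4.323460+3/4·(-0.933759)+0·8.690735≈5.784871; next y=2/5·(-7.323460)+3/4·5.784871≈1.409269
n=11: y≈1.409269, sp=-3, e=sp−y≈-4.409269; I≈-5.343028, D=e−e_prev≈-8.732729; u=3/2·(-4.409269)+3/4·(-5.343028)+0·(-8.732729)≈-10.621175; next y=2/5·1.409269+3/4·(-10.621175)≈-7.402173
n=12: y≈-7.402173, sp=-3, e=sp−y≈4.402173; I≈-0.940855, D=e−e_prev≈8.811443; u=3/2·4.402173+3/4·(-0.940855)+0·8.811443≈5.897619; next y=2/5·(-7.402173)+3/4·5.897619≈1.462345

0 1 2.250 0.000
1 -3 -9.797 1.688
2 -3 5.498 -6.673
3 -3 -10.033 1.454
4 -3 5.521 -6.943
5 -3 -10.211 1.363
6 -3 5.588 -7.113
7 -3 -10.360 1.346
8 -3 5.680 -7.232
9 -3 -10.494 1.367
10 -3 5.785 -7.323
11 -3 -10.621 1.409
12 -3 5.898 -7.402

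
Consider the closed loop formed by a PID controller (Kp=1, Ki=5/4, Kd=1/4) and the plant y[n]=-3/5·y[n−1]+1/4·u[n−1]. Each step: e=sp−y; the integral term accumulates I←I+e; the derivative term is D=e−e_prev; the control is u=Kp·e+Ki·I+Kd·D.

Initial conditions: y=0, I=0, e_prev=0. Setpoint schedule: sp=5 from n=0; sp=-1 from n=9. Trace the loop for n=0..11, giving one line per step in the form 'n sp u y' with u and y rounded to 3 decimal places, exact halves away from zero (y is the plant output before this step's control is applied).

(exact arithmetic carried between steps; '≈' marks a value shown rounded to 6 d.p. or computed from one; I and e_prev carry over from the previous line; the table rounds u and y to 3 d.p., halves away from zero)
n=0: y=0, sp=5, e=sp−y=5; I=5, D=e−e_prev=5; u=1·5+5/4·5+1/4·5=12.5; next y=-3/5·0+1/4·12.5=3.125
n=1: y=3.125, sp=5, e=sp−y=1.875; I=6.875, D=e−e_prev=-3.125; u=1·1.875+5/4·6.875+1/4·(-3.125)=9.6875; next y=-3/5·3.125+1/4·9.6875=0.546875
n=2: y=0.546875, sp=5, e=sp−y=4.453125; I=11.328125, D=e−e_prev=2.578125; u=1·4.453125+5/4·11.328125+1/4·2.578125≈19.257813; next y=-3/5·0.546875+1/4·19.257813≈4.486328
n=3: y≈4.486328, sp=5, e=sp−y≈0.513672; I≈11.841797, D=e−e_prev≈-3.939453; u=1·0.513672+5/4·11.841797+1/4·(-3.939453)≈14.331055; next y=-3/5·4.486328+1/4·14.331055≈0.890967
n=4: y≈0.890967, sp=5, e=sp−y≈4.109033; I≈15.950830, D=e−e_prev≈3.595361; u=1·4.109033+5/4·15.950830+1/4·3.595361≈24.946411; next y=-3/5·0.890967+1/4·24.946411≈5.702023
n=5: y≈5.702023, sp=5, e=sp−y≈-0.702023; I≈15.248807, D=e−e_prev≈-4.811056; u=1·(-0.702023)+5/4·15.248807+1/4·(-4.811056)≈17.156223; next y=-3/5·5.702023+1/4·17.156223≈0.867842
n=6: y≈0.867842, sp=5, e=sp−y≈4.132158; I≈19.380965, D=e−e_prev≈4.834181; u=1·4.132158+5/4·19.380965+1/4·4.834181≈29.566910; next y=-3/5·0.867842+1/4·29.566910≈6.871022
n=7: y≈6.871022, sp=5, e=sp−y≈-1.871022; I≈17.509943, D=e−e_prev≈-6.003180; u=1·(-1.871022)+5/4·17.509943+1/4·(-6.003180)≈18.515612; next y=-3/5·6.871022+1/4·18.515612≈0.506290
n=8: y≈0.506290, sp=5, e=sp−y≈4.493710; I≈22.003654, D=e−e_prev≈6.364733; u=1·4.493710+5/4·22.003654+1/4·6.364733≈33.589461; next y=-3/5·0.506290+1/4·33.589461≈8.093591
n=9: y≈8.093591, sp=-1, e=sp−y≈-9.093591; I≈12.910062, D=e−e_prev≈-13.587302; u=1·(-9.093591)+5/4·12.910062+1/4·(-13.587302)≈3.647161; next y=-3/5·8.093591+1/4·3.647161≈-3.944365
n=10: y≈-3.944365, sp=-1, e=sp−y≈2.944365; I≈15.854427, D=e−e_prev≈12.037956; u=1·2.944365+5/4·15.854427+1/4·12.037956≈25.771887; next y=-3/5·(-3.944365)+1/4·25.771887≈8.809591
n=11: y≈8.809591, sp=-1, e=sp−y≈-9.809591; I≈6.044836, D=e−e_prev≈-12.753955; u=1·(-9.809591)+5/4·6.044836+1/4·(-12.753955)≈-5.442034; next y=-3/5·8.809591+1/4·(-5.442034)≈-6.646263

0 5 12.500 0.000
1 5 9.688 3.125
2 5 19.258 0.547
3 5 14.331 4.486
4 5 24.946 0.891
5 5 17.156 5.702
6 5 29.567 0.868
7 5 18.516 6.871
8 5 33.589 0.506
9 -1 3.647 8.094
10 -1 25.772 -3.944
11 -1 -5.442 8.810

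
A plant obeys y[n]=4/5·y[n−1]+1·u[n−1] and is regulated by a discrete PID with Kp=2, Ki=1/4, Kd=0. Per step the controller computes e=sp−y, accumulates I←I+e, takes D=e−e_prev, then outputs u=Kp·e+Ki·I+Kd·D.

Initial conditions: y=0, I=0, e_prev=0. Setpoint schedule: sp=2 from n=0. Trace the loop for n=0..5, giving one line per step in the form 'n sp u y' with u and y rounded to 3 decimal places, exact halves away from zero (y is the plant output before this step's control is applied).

0 2 4.500 0.000
1 2 -5.125 4.500
2 2 7.806 -1.525
3 2 -9.563 6.586
4 2 13.771 -4.294
5 2 -17.572 10.336

(exact arithmetic carried between steps; '≈' marks a value shown rounded to 6 d.p. or computed from one; I and e_prev carry over from the previous line; the table rounds u and y to 3 d.p., halves away from zero)
n=0: y=0, sp=2, e=sp−y=2; I=2, D=e−e_prev=2; u=2·2+1/4·2+0·2=4.5; next y=4/5·0+1·4.5=4.5
n=1: y=4.5, sp=2, e=sp−y=-2.5; I=-0.5, D=e−e_prev=-4.5; u=2·(-2.5)+1/4·(-0.5)+0·(-4.5)=-5.125; next y=4/5·4.5+1·(-5.125)=-1.525
n=2: y=-1.525, sp=2, e=sp−y=3.525; I=3.025, D=e−e_prev=6.025; u=2·3.525+1/4·3.025+0·6.025=7.80625; next y=4/5·(-1.525)+1·7.80625=6.58625
n=3: y=6.58625, sp=2, e=sp−y=-4.58625; I=-1.56125, D=e−e_prev=-8.11125; u=2·(-4.58625)+1/4·(-1.56125)+0·(-8.11125)≈-9.562813; next y=4/5·6.58625+1·(-9.562813)≈-4.293813
n=4: y≈-4.293813, sp=2, e=sp−y≈6.293813; I≈4.732563, D=e−e_prev≈10.880063; u=2·6.293813+1/4·4.732563+0·10.880063≈13.770766; next y=4/5·(-4.293813)+1·13.770766≈10.335716
n=5: y≈10.335716, sp=2, e=sp−y≈-8.335716; I≈-3.603153, D=e−e_prev≈-14.629528; u=2·(-8.335716)+1/4·(-3.603153)+0·(-14.629528)≈-17.572220; next y=4/5·10.335716+1·(-17.572220)≈-9.303647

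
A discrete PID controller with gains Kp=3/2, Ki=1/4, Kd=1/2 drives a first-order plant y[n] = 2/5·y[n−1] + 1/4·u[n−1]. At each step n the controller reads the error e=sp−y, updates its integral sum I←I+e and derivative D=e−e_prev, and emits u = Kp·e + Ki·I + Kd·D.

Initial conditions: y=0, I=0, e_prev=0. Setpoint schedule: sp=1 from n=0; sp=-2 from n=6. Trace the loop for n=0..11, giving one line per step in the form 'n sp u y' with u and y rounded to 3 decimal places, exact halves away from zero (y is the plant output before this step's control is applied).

(exact arithmetic carried between steps; '≈' marks a value shown rounded to 6 d.p. or computed from one; I and e_prev carry over from the previous line; the table rounds u and y to 3 d.p., halves away from zero)
n=0: y=0, sp=1, e=sp−y=1; I=1, D=e−e_prev=1; u=3/2·1+1/4·1+1/2·1=2.25; next y=2/5·0+1/4·2.25=0.5625
n=1: y=0.5625, sp=1, e=sp−y=0.4375; I=1.4375, D=e−e_prev=-0.5625; u=3/2·0.4375+1/4·1.4375+1/2·(-0.5625)=0.734375; next y=2/5·0.5625+1/4·0.734375≈0.408594
n=2: y≈0.408594, sp=1, e=sp−y≈0.591406; I≈2.028906, D=e−e_prev≈0.153906; u=3/2·0.591406+1/4·2.028906+1/2·0.153906≈1.471289; next y=2/5·0.408594+1/4·1.471289≈0.531260
n=3: y≈0.531260, sp=1, e=sp−y≈0.468740; I≈2.497646, D=e−e_prev≈-0.122666; u=3/2·0.468740+1/4·2.497646+1/2·(-0.122666)≈1.266189; next y=2/5·0.531260+1/4·1.266189≈0.529051
n=4: y≈0.529051, sp=1, e=sp−y≈0.470949; I≈2.968595, D=e−e_prev≈0.002209; u=3/2·0.470949+1/4·2.968595+1/2·0.002209≈1.449676; next y=2/5·0.529051+1/4·1.449676≈0.574040
n=5: y≈0.574040, sp=1, e=sp−y≈0.425960; I≈3.394556, D=e−e_prev≈-0.044988; u=3/2·0.425960+1/4·3.394556+1/2·(-0.044988)≈1.465085; next y=2/5·0.574040+1/4·1.465085≈0.595887
n=6: y≈0.595887, sp=-2, e=sp−y≈-2.595887; I≈0.798669, D=e−e_prev≈-3.021848; u=3/2·(-2.595887)+1/4·0.798669+1/2·(-3.021848)≈-5.205087; next y=2/5·0.595887+1/4·(-5.205087)≈-1.062917
n=7: y≈-1.062917, sp=-2, e=sp−y≈-0.937083; I≈-0.138414, D=e−e_prev≈1.658804; u=3/2·(-0.937083)+1/4·(-0.138414)+1/2·1.658804≈-0.610826; next y=2/5·(-1.062917)+1/4·(-0.610826)≈-0.577873
n=8: y≈-0.577873, sp=-2, e=sp−y≈-1.422127; I≈-1.560541, D=e−e_prev≈-0.485044; u=3/2·(-1.422127)+1/4·(-1.560541)+1/2·(-0.485044)≈-2.765847; next y=2/5·(-0.577873)+1/4·(-2.765847)≈-0.922611
n=9: y≈-0.922611, sp=-2, e=sp−y≈-1.077389; I≈-2.637930, D=e−e_prev≈0.344738; u=3/2·(-1.077389)+1/4·(-2.637930)+1/2·0.344738≈-2.103197; next y=2/5·(-0.922611)+1/4·(-2.103197)≈-0.894844
n=10: y≈-0.894844, sp=-2, e=sp−y≈-1.105156; I≈-3.743086, D=e−e_prev≈-0.027767; u=3/2·(-1.105156)+1/4·(-3.743086)+1/2·(-0.027767)≈-2.607390; next y=2/5·(-0.894844)+1/4·(-2.607390)≈-1.009785
n=11: y≈-1.009785, sp=-2, e=sp−y≈-0.990215; I≈-4.733301, D=e−e_prev≈0.114941; u=3/2·(-0.990215)+1/4·(-4.733301)+1/2·0.114941≈-2.611177; next y=2/5·(-1.009785)+1/4·(-2.611177)≈-1.056708

0 1 2.250 0.000
1 1 0.734 0.563
2 1 1.471 0.409
3 1 1.266 0.531
4 1 1.450 0.529
5 1 1.465 0.574
6 -2 -5.205 0.596
7 -2 -0.611 -1.063
8 -2 -2.766 -0.578
9 -2 -2.103 -0.923
10 -2 -2.607 -0.895
11 -2 -2.611 -1.010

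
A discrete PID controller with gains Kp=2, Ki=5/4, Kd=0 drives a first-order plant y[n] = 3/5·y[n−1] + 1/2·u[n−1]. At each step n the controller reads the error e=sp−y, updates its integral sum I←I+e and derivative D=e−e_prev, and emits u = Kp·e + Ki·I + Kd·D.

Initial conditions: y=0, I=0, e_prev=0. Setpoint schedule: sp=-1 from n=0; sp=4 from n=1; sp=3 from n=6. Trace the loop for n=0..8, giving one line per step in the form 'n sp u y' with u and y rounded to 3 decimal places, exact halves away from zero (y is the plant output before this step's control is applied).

0 -1 -3.250 0.000
1 4 17.031 -1.625
2 4 -5.726 7.541
3 4 8.956 1.661
4 4 -0.514 5.475
5 4 5.595 3.028
6 3 -1.596 4.614
7 3 4.978 1.971
8 3 0.737 3.671

(exact arithmetic carried between steps; '≈' marks a value shown rounded to 6 d.p. or computed from one; I and e_prev carry over from the previous line; the table rounds u and y to 3 d.p., halves away from zero)
n=0: y=0, sp=-1, e=sp−y=-1; I=-1, D=e−e_prev=-1; u=2·(-1)+5/4·(-1)+0·(-1)=-3.25; next y=3/5·0+1/2·(-3.25)=-1.625
n=1: y=-1.625, sp=4, e=sp−y=5.625; I=4.625, D=e−e_prev=6.625; u=2·5.625+5/4·4.625+0·6.625=17.03125; next y=3/5·(-1.625)+1/2·17.03125=7.540625
n=2: y=7.540625, sp=4, e=sp−y=-3.540625; I=1.084375, D=e−e_prev=-9.165625; u=2·(-3.540625)+5/4·1.084375+0·(-9.165625)≈-5.725781; next y=3/5·7.540625+1/2·(-5.725781)≈1.661484
n=3: y≈1.661484, sp=4, e=sp−y≈2.338516; I≈3.422891, D=e−e_prev≈5.879141; u=2·2.338516+5/4·3.422891+0·5.879141≈8.955645; next y=3/5·1.661484+1/2·8.955645≈5.474713
n=4: y≈5.474713, sp=4, e=sp−y≈-1.474713; I≈1.948178, D=e−e_prev≈-3.813229; u=2·(-1.474713)+5/4·1.948178+0·(-3.813229)≈-0.514204; next y=3/5·5.474713+1/2·(-0.514204)≈3.027726
n=5: y≈3.027726, sp=4, e=sp−y≈0.972274; I≈2.920452, D=e−e_prev≈2.446987; u=2·0.972274+5/4·2.920452+0·2.446987≈5.595113; next y=3/5·3.027726+1/2·5.595113≈4.614192
n=6: y≈4.614192, sp=3, e=sp−y≈-1.614192; I≈1.306260, D=e−e_prev≈-2.586466; u=2·(-1.614192)+5/4·1.306260+0·(-2.586466)≈-1.595559; next y=3/5·4.614192+1/2·(-1.595559)≈1.970736
n=7: y≈1.970736, sp=3, e=sp−y≈1.029264; I≈2.335524, D=e−e_prev≈2.643456; u=2·1.029264+5/4·2.335524+0·2.643456≈4.977934; next y=3/5·1.970736+1/2·4.977934≈3.671408
n=8: y≈3.671408, sp=3, e=sp−y≈-0.671408; I≈1.664116, D=e−e_prev≈-1.700673; u=2·(-0.671408)+5/4·1.664116+0·(-1.700673)≈0.737328; next y=3/5·3.671408+1/2·0.737328≈2.571509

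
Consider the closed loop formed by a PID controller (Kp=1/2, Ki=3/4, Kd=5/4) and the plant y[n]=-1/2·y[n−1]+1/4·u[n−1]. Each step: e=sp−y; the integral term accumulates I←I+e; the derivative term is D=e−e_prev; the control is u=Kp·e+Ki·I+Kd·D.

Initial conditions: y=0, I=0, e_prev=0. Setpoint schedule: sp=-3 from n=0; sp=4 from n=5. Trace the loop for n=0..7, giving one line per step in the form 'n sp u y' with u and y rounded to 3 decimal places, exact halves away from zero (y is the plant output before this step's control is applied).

0 -3 -7.500 0.000
1 -3 -1.313 -1.875
2 -3 -10.711 0.609
3 -3 -1.333 -2.982
4 -3 -16.187 1.158
5 4 17.829 -4.626
6 4 -20.171 6.770
7 4 29.991 -8.428

(exact arithmetic carried between steps; '≈' marks a value shown rounded to 6 d.p. or computed from one; I and e_prev carry over from the previous line; the table rounds u and y to 3 d.p., halves away from zero)
n=0: y=0, sp=-3, e=sp−y=-3; I=-3, D=e−e_prev=-3; u=1/2·(-3)+3/4·(-3)+5/4·(-3)=-7.5; next y=-1/2·0+1/4·(-7.5)=-1.875
n=1: y=-1.875, sp=-3, e=sp−y=-1.125; I=-4.125, D=e−e_prev=1.875; u=1/2·(-1.125)+3/4·(-4.125)+5/4·1.875=-1.3125; next y=-1/2·(-1.875)+1/4·(-1.3125)=0.609375
n=2: y=0.609375, sp=-3, e=sp−y=-3.609375; I=-7.734375, D=e−e_prev=-2.484375; u=1/2·(-3.609375)+3/4·(-7.734375)+5/4·(-2.484375)≈-10.710938; next y=-1/2·0.609375+1/4·(-10.710938)≈-2.982422
n=3: y≈-2.982422, sp=-3, e=sp−y≈-0.017578; I≈-7.751953, D=e−e_prev≈3.591797; u=1/2·(-0.017578)+3/4·(-7.751953)+5/4·3.591797≈-1.333008; next y=-1/2·(-2.982422)+1/4·(-1.333008)≈1.157959
n=4: y≈1.157959, sp=-3, e=sp−y≈-4.157959; I≈-11.909912, D=e−e_prev≈-4.140381; u=1/2·(-4.157959)+3/4·(-11.909912)+5/4·(-4.140381)≈-16.186890; next y=-1/2·1.157959+1/4·(-16.186890)≈-4.625702
n=5: y≈-4.625702, sp=4, e=sp−y≈8.625702; I≈-3.284210, D=e−e_prev≈12.783661; u=1/2·8.625702+3/4·(-3.284210)+5/4·12.783661≈17.829269; next y=-1/2·(-4.625702)+1/4·17.829269≈6.770168
n=6: y≈6.770168, sp=4, e=sp−y≈-2.770168; I≈-6.054379, D=e−e_prev≈-11.395870; u=1/2·(-2.770168)+3/4·(-6.054379)+5/4·(-11.395870)≈-20.170706; next y=-1/2·6.770168+1/4·(-20.170706)≈-8.427761
n=7: y≈-8.427761, sp=4, e=sp−y≈12.427761; I≈6.373382, D=e−e_prev≈15.197929; u=1/2·12.427761+3/4·6.373382+5/4·15.197929≈29.991328; next y=-1/2·(-8.427761)+1/4·29.991328≈11.711712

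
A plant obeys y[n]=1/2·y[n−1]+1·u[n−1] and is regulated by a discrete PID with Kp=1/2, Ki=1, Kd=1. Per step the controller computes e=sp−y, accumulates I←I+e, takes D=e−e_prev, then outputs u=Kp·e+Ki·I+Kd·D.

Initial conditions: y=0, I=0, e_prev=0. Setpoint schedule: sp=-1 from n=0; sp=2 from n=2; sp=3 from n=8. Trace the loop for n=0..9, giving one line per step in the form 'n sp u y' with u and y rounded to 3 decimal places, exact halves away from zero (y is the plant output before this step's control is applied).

(exact arithmetic carried between steps; '≈' marks a value shown rounded to 6 d.p. or computed from one; I and e_prev carry over from the previous line; the table rounds u and y to 3 d.p., halves away from zero)
n=0: y=0, sp=-1, e=sp−y=-1; I=-1, D=e−e_prev=-1; u=1/2·(-1)+1·(-1)+1·(-1)=-2.5; next y=1/2·0+1·(-2.5)=-2.5
n=1: y=-2.5, sp=-1, e=sp−y=1.5; I=0.5, D=e−e_prev=2.5; u=1/2·1.5+1·0.5+1·2.5=3.75; next y=1/2·(-2.5)+1·3.75=2.5
n=2: y=2.5, sp=2, e=sp−y=-0.5; I=0, D=e−e_prev=-2; u=1/2·(-0.5)+1·0+1·(-2)=-2.25; next y=1/2·2.5+1·(-2.25)=-1
n=3: y=-1, sp=2, e=sp−y=3; I=3, D=e−e_prev=3.5; u=1/2·3+1·3+1·3.5=8; next y=1/2·(-1)+1·8=7.5
n=4: y=7.5, sp=2, e=sp−y=-5.5; I=-2.5, D=e−e_prev=-8.5; u=1/2·(-5.5)+1·(-2.5)+1·(-8.5)=-13.75; next y=1/2·7.5+1·(-13.75)=-10
n=5: y=-10, sp=2, e=sp−y=12; I=9.5, D=e−e_prev=17.5; u=1/2·12+1·9.5+1·17.5=33; next y=1/2·(-10)+1·33=28
n=6: y=28, sp=2, e=sp−y=-26; I=-16.5, D=e−e_prev=-38; u=1/2·(-26)+1·(-16.5)+1·(-38)=-67.5; next y=1/2·28+1·(-67.5)=-53.5
n=7: y=-53.5, sp=2, e=sp−y=55.5; I=39, D=e−e_prev=81.5; u=1/2·55.5+1·39+1·81.5=148.25; next y=1/2·(-53.5)+1·148.25=121.5
n=8: y=121.5, sp=3, e=sp−y=-118.5; I=-79.5, D=e−e_prev=-174; u=1/2·(-118.5)+1·(-79.5)+1·(-174)=-312.75; next y=1/2·121.5+1·(-312.75)=-252
n=9: y=-252, sp=3, e=sp−y=255; I=175.5, D=e−e_prev=373.5; u=1/2·255+1·175.5+1·373.5=676.5; next y=1/2·(-252)+1·676.5=550.5

0 -1 -2.500 0.000
1 -1 3.750 -2.500
2 2 -2.250 2.500
3 2 8.000 -1.000
4 2 -13.750 7.500
5 2 33.000 -10.000
6 2 -67.500 28.000
7 2 148.250 -53.500
8 3 -312.750 121.500
9 3 676.500 -252.000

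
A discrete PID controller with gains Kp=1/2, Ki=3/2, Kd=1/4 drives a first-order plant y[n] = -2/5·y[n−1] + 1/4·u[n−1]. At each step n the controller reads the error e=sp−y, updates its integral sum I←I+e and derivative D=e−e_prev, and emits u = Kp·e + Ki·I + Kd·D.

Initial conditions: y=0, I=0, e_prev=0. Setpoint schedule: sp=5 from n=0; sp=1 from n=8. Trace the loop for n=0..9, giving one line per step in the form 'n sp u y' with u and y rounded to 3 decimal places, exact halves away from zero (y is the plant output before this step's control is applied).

0 5 11.250 0.000
1 5 11.172 2.813
2 5 17.731 1.668
3 5 17.724 3.766
4 5 21.992 2.925
5 5 21.737 4.328
6 5 24.502 3.703
7 5 24.173 4.644
8 1 16.974 4.186
9 1 16.718 2.569

(exact arithmetic carried between steps; '≈' marks a value shown rounded to 6 d.p. or computed from one; I and e_prev carry over from the previous line; the table rounds u and y to 3 d.p., halves away from zero)
n=0: y=0, sp=5, e=sp−y=5; I=5, D=e−e_prev=5; u=1/2·5+3/2·5+1/4·5=11.25; next y=-2/5·0+1/4·11.25=2.8125
n=1: y=2.8125, sp=5, e=sp−y=2.1875; I=7.1875, D=e−e_prev=-2.8125; u=1/2·2.1875+3/2·7.1875+1/4·(-2.8125)=11.171875; next y=-2/5·2.8125+1/4·11.171875≈1.667969
n=2: y≈1.667969, sp=5, e=sp−y≈3.332031; I≈10.519531, D=e−e_prev≈1.144531; u=1/2·3.332031+3/2·10.519531+1/4·1.144531≈17.731445; next y=-2/5·1.667969+1/4·17.731445≈3.765674
n=3: y≈3.765674, sp=5, e=sp−y≈1.234326; I≈11.753857, D=e−e_prev≈-2.097705; u=1/2·1.234326+3/2·11.753857+1/4·(-2.097705)≈17.723523; next y=-2/5·3.765674+1/4·17.723523≈2.924611
n=4: y≈2.924611, sp=5, e=sp−y≈2.075389; I≈13.829246, D=e−e_prev≈0.841063; u=1/2·2.075389+3/2·13.829246+1/4·0.841063≈21.991829; next y=-2/5·2.924611+1/4·21.991829≈4.328113
n=5: y≈4.328113, sp=5, e=sp−y≈0.671887; I≈14.501133, D=e−e_prev≈-1.403502; u=1/2·0.671887+3/2·14.501133+1/4·(-1.403502)≈21.736768; next y=-2/5·4.328113+1/4·21.736768≈3.702947
n=6: y≈3.702947, sp=5, e=sp−y≈1.297053; I≈15.798186, D=e−e_prev≈0.625166; u=1/2·1.297053+3/2·15.798186+1/4·0.625166≈24.502098; next y=-2/5·3.702947+1/4·24.502098≈4.644346
n=7: y≈4.644346, sp=5, e=sp−y≈0.355654; I≈16.153841, D=e−e_prev≈-0.941399; u=1/2·0.355654+3/2·16.153841+1/4·(-0.941399)≈24.173239; next y=-2/5·4.644346+1/4·24.173239≈4.185571
n=8: y≈4.185571, sp=1, e=sp−y≈-3.185571; I≈12.968269, D=e−e_prev≈-3.541226; u=1/2·(-3.185571)+3/2·12.968269+1/4·(-3.541226)≈16.974312; next y=-2/5·4.185571+1/4·16.974312≈2.569349
n=9: y≈2.569349, sp=1, e=sp−y≈-1.569349; I≈11.398920, D=e−e_prev≈1.616222; u=1/2·(-1.569349)+3/2·11.398920+1/4·1.616222≈16.717761; next y=-2/5·2.569349+1/4·16.717761≈3.151700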